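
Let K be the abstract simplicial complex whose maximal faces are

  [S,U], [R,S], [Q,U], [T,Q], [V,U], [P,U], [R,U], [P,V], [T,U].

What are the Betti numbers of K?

b_0 = 1, b_1 = 3.

Take the total order P < Q < R < S < T < U < V on the vertex set. Then K (dimension 1) consists of the simplices:

  0-simplices (7): P, Q, R, S, T, U, V
  1-simplices (9): PU, PV, QT, QU, RS, RU, SU, TU, UV

so the chain groups are C_0 ≅ Z^7, C_1 ≅ Z^9.

Boundary ∂_1: C_1 → C_0 is given by ∂[p,q] = [q] − [p].
The resulting 7×9 matrix has rank 6, and its Smith normal form has invariant factors (1,1,1,1,1,1).

Reading off H_k = ker ∂_k / im ∂_{k+1}:

  H_0: rank C_0 − rank ∂_1 = 7 − 6 = 1, and the invariant factors of ∂_1 are all 1, so H_0 ≅ Z.
  H_1: rank ker ∂_1 − rank ∂_2 = (9 − 6) − 0 = 3, and there is no ∂_2, so H_1 ≅ Z^3.

(K is a triangulation of a wedge of 3 circles.)

Hence the Betti numbers are b_0 = 1, b_1 = 3.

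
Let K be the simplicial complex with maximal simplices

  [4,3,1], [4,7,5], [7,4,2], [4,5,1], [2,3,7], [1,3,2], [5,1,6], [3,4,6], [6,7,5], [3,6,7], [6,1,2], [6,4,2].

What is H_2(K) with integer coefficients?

H_2 ≅ 0.

Fix the vertex order 1 < 2 < 3 < 4 < 5 < 6 < 7 and write every simplex with vertices in increasing order. Then dim K = 2 and the simplices of K are:

  0-simplices (7): [1], [2], [3], [4], [5], [6], [7]
  1-simplices (18): [1,2], [1,3], [1,4], [1,5], [1,6], [2,3], [2,4], [2,6], [2,7], [3,4], [3,6], [3,7], [4,5], [4,6], [4,7], [5,6], [5,7], [6,7]
  2-simplices (12): [1,2,3], [1,2,6], [1,3,4], [1,4,5], [1,5,6], [2,3,7], [2,4,6], [2,4,7], [3,4,6], [3,6,7], [4,5,7], [5,6,7]

giving chain groups C_0 ≅ Z^7, C_1 ≅ Z^18, C_2 ≅ Z^12.

Boundary ∂_1: C_1 → C_0 maps an edge to its endpoints' difference, ∂[p,q] = q − p. For instance
  ∂[3,4] = [4] − [3].
The resulting 7×18 matrix has rank 6, and its Smith normal form has invariant factors (1,1,1,1,1,1).

The boundary map ∂_2: C_2 → C_1 maps a triangle to the signed sum of its edges. For instance
  ∂[2,3,7] = [3,7] − [2,7] + [2,3],
  ∂[2,4,7] = [4,7] − [2,7] + [2,4].
The resulting 18×12 matrix has rank 12, and its Smith normal form has invariant factors (1,1,1,1,1,1,1,1,1,1,1,2).

Computing H_k = (kernel of ∂_k) / (image of ∂_{k+1}):

  H_2: rank ker ∂_2 − rank ∂_3 = (12 − 12) − 0 = 0, and there is no ∂_3, so H_2 ≅ 0.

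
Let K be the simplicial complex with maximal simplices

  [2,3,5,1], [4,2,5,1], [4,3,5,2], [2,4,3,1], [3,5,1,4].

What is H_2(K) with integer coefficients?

We work with the vertex ordering 1 < 2 < 3 < 4 < 5. The simplices of K, each written with vertices in increasing order, are:

  0-simplices (5): [1], [2], [3], [4], [5]
  1-simplices (10): [1,2], [1,3], [1,4], [1,5], [2,3], [2,4], [2,5], [3,4], [3,5], [4,5]
  2-simplices (10): [1,2,3], [1,2,4], [1,2,5], [1,3,4], [1,3,5], [1,4,5], [2,3,4], [2,3,5], [2,4,5], [3,4,5]
  3-simplices (5): [1,2,3,4], [1,2,3,5], [1,2,4,5], [1,3,4,5], [2,3,4,5]

so the chain groups are C_0 ≅ Z^5, C_1 ≅ Z^10, C_2 ≅ Z^10, C_3 ≅ Z^5.

∂_1: C_1 → C_0 maps an edge to its endpoints' difference, ∂[p,q] = q − p.
As a 5×10 matrix over Z this has rank 4, with invariant factors (1,1,1,1).

Boundary ∂_2: C_2 → C_1 sends each 2-simplex [p,q,r] to [q,r] − [p,r] + [p,q]. For instance
  ∂[2,3,4] = [3,4] − [2,4] + [2,3],
  ∂[3,4,5] = [4,5] − [3,5] + [3,4].
As a 10×10 matrix over Z this has rank 6, with invariant factors (1,1,1,1,1,1).

∂_3: C_3 → C_2 sends each 3-simplex σ to the alternating sum Σ_i (−1)^i (σ with its i-th vertex removed). For instance
  ∂[1,2,4,5] = [2,4,5] − [1,4,5] + [1,2,5] − [1,2,4],
  ∂[2,3,4,5] = [3,4,5] − [2,4,5] + [2,3,5] − [2,3,4].
The 10×5 boundary matrix has rank 4 and Smith normal form diag(1,1,1,1).

Reading off H_k = ker ∂_k / im ∂_{k+1}:

  H_2: rank ker ∂_2 − rank ∂_3 = (10 − 6) − 4 = 0, and the invariant factors of ∂_3 are all 1, so H_2 = 0.

(K is a triangulation of the 3-sphere S^3.)

H_2 = 0.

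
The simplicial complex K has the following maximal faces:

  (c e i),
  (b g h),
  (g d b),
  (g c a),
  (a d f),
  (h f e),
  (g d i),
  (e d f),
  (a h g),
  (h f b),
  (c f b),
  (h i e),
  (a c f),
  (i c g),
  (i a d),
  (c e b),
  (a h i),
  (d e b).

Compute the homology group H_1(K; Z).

K has 9 vertices, 27 edges, 18 triangles.
rank ∂_1 = 8, rank ∂_2 = 18 ⇒ b_1 = 27 − 8 − 18 = 1; ∂_2 has invariant factor(s) [2] giving torsion. So H_1 ≅ Z × Z/2.

H_1 ≅ Z × Z/2.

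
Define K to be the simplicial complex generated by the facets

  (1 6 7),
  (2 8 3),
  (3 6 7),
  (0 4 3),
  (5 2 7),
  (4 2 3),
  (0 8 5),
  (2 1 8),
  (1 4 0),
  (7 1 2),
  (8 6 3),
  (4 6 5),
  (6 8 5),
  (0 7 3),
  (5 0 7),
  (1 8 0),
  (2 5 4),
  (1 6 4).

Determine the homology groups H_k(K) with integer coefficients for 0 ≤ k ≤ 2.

H_0 ≅ Z,  H_1 ≅ Z^2,  H_2 ≅ Z.

Order the vertices as 0 < 1 < 2 < 3 < 4 < 5 < 6 < 7 < 8. Listing each simplex with vertices in this order, K has dimension 2 with simplices:

  0-simplices (9): [0], [1], [2], [3], [4], [5], [6], [7], [8]
  1-simplices (27): (27 of them)
  2-simplices (18): [0,1,4], [0,1,8], [0,3,4], [0,3,7], [0,5,7], [0,5,8], [1,2,7], [1,2,8], [1,4,6], [1,6,7], [2,3,4], [2,3,8], [2,4,5], [2,5,7], [3,6,7], [3,6,8], [4,5,6], [5,6,8]

giving chain groups C_0 ≅ Z^9, C_1 ≅ Z^27, C_2 ≅ Z^18.

Boundary ∂_1: C_1 → C_0 sends each edge [p,q] (with p < q) to q − p.
The resulting 9×27 matrix has rank 8, and its Smith normal form has invariant factors (1,1,1,1,1,1,1,1).

Boundary ∂_2: C_2 → C_1 acts by ∂[p,q,r] = [q,r] − [p,r] + [p,q]. For instance
  ∂[0,1,4] = [1,4] − [0,4] + [0,1],
  ∂[2,3,4] = [3,4] − [2,4] + [2,3].
This gives a 27×18 integer matrix of rank 17; reducing to Smith normal form yields diagonal entries (1,1,1,1,1,1,1,1,1,1,1,1,1,1,1,1,1).

Computing H_k = (kernel of ∂_k) / (image of ∂_{k+1}):

  H_0: rank C_0 − rank ∂_1 = 9 − 8 = 1, and the invariant factors of ∂_1 are all 1, so H_0 ≅ Z.
  H_1: rank ker ∂_1 − rank ∂_2 = (27 − 8) − 17 = 2, and the invariant factors of ∂_2 are all 1, so H_1 ≅ Z^2.
  H_2: rank ker ∂_2 − rank ∂_3 = (18 − 17) − 0 = 1, and there is no ∂_3, so H_2 ≅ Z.

(K is a triangulation of the torus T^2.)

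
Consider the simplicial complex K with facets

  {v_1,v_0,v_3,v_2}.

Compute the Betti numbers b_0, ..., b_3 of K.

Take the total order v_0 < v_1 < v_2 < v_3 on the vertex set. Then K (dimension 3) consists of the simplices:

  0-simplices (4): [v_0], [v_1], [v_2], [v_3]
  1-simplices (6): [v_0,v_1], [v_0,v_2], [v_0,v_3], [v_1,v_2], [v_1,v_3], [v_2,v_3]
  2-simplices (4): [v_0,v_1,v_2], [v_0,v_1,v_3], [v_0,v_2,v_3], [v_1,v_2,v_3]
  3-simplices (1): [v_0,v_1,v_2,v_3]

Hence C_0 ≅ Z^4, C_1 ≅ Z^6, C_2 ≅ Z^4, C_3 ≅ Z^1.

∂_1: C_1 → C_0 sends each edge [p,q] (with p < q) to q − p. For instance
  ∂[v_0,v_2] = [v_2] − [v_0].
As a 4×6 matrix over Z this has rank 3, with invariant factors (1,1,1).

∂_2: C_2 → C_1 sends each 2-simplex [p,q,r] to [q,r] − [p,r] + [p,q]. For instance
  ∂[v_1,v_2,v_3] = [v_2,v_3] − [v_1,v_3] + [v_1,v_2],
  ∂[v_0,v_1,v_3] = [v_1,v_3] − [v_0,v_3] + [v_0,v_1].
The resulting 6×4 matrix has rank 3, and its Smith normal form has invariant factors (1,1,1).

The boundary map ∂_3: C_3 → C_2 sends each 3-simplex σ to the alternating sum Σ_i (−1)^i (σ with its i-th vertex removed). For instance
  ∂[v_0,v_1,v_2,v_3] = [v_1,v_2,v_3] − [v_0,v_2,v_3] + [v_0,v_1,v_3] − [v_0,v_1,v_2].
As a 4×1 matrix over Z this has rank 1, with invariant factors (1).

Computing H_k = (kernel of ∂_k) / (image of ∂_{k+1}):

  H_0: rank C_0 − rank ∂_1 = 4 − 3 = 1, and the invariant factors of ∂_1 are all 1, so H_0 = Z.
  H_1: rank ker ∂_1 − rank ∂_2 = (6 − 3) − 3 = 0, and the invariant factors of ∂_2 are all 1, so H_1 = 0.
  H_2: rank ker ∂_2 − rank ∂_3 = (4 − 3) − 1 = 0, and the invariant factors of ∂_3 are all 1, so H_2 = 0.
  H_3: rank ker ∂_3 − rank ∂_4 = (1 − 1) − 0 = 0, and there is no ∂_4, so H_3 = 0.

(K is a triangulation of the 3-simplex.)

Hence the Betti numbers are b_0 = 1, b_1 = 0, b_2 = 0, b_3 = 0.

b_0 = 1, b_1 = 0, b_2 = 0, b_3 = 0.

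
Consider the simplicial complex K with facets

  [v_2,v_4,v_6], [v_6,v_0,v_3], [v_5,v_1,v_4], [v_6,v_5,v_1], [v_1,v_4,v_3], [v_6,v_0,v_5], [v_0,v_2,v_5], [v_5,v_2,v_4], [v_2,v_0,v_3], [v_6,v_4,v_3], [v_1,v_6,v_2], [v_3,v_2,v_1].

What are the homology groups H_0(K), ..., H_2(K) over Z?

H_0 ≅ Z,  H_1 ≅ Z/2,  H_2 = 0.

Take the total order v_0 < v_1 < v_2 < v_3 < v_4 < v_5 < v_6 on the vertex set. Then K (dimension 2) consists of the simplices:

  0-simplices (7): [v_0], [v_1], [v_2], [v_3], [v_4], [v_5], [v_6]
  1-simplices (18): (18 of them)
  2-simplices (12): (12 of them)

Hence C_0 ≅ Z^7, C_1 ≅ Z^18, C_2 ≅ Z^12.

∂_1: C_1 → C_0 sends each edge [p,q] (with p < q) to q − p. For instance
  ∂[v_1,v_3] = [v_3] − [v_1].
This gives a 7×18 integer matrix of rank 6; reducing to Smith normal form yields diagonal entries (1,1,1,1,1,1).

The boundary map ∂_2: C_2 → C_1 sends each 2-simplex [p,q,r] to [q,r] − [p,r] + [p,q]. For instance
  ∂[v_1,v_3,v_4] = [v_3,v_4] − [v_1,v_4] + [v_1,v_3],
  ∂[v_2,v_4,v_6] = [v_4,v_6] − [v_2,v_6] + [v_2,v_4].
The resulting 18×12 matrix has rank 12, and its Smith normal form has invariant factors (1,1,1,1,1,1,1,1,1,1,1,2).

From H_k ≅ ker(∂_k) / im(∂_{k+1}) we obtain:

  H_0: rank C_0 − rank ∂_1 = 7 − 6 = 1, and the invariant factors of ∂_1 are all 1, so H_0 ≅ Z.
  H_1: rank ker ∂_1 − rank ∂_2 = (18 − 6) − 12 = 0, and ∂_2 has invariant factor 2 > 1, so H_1 ≅ Z/2.
  H_2: rank ker ∂_2 − rank ∂_3 = (12 − 12) − 0 = 0, and there is no ∂_3, so H_2 ≅ 0.

As a check, the Euler characteristic is 7 − 18 + 12 = 1, which agrees with 1 − 0 + 0 = 1.
(K is a triangulation of the real projective plane RP^2.)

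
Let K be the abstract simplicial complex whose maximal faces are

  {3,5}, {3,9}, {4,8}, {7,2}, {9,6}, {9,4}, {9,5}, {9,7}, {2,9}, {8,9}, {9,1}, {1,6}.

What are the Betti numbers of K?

b_0 = 1, b_1 = 4.

We work with the vertex ordering 1 < 2 < 3 < 4 < 5 < 6 < 7 < 8 < 9. The simplices of K, each written with vertices in increasing order, are:

  0-simplices (9): [1], [2], [3], [4], [5], [6], [7], [8], [9]
  1-simplices (12): [1,6], [1,9], [2,7], [2,9], [3,5], [3,9], [4,8], [4,9], [5,9], [6,9], [7,9], [8,9]

so the chain groups are C_0 ≅ Z^9, C_1 ≅ Z^12.

∂_1: C_1 → C_0 maps an edge to its endpoints' difference, ∂[p,q] = q − p. For instance
  ∂[1,6] = [6] − [1].
As a 9×12 matrix over Z this has rank 8, with invariant factors (1,1,1,1,1,1,1,1).

From H_k ≅ ker(∂_k) / im(∂_{k+1}) we obtain:

  H_0: rank C_0 − rank ∂_1 = 9 − 8 = 1, and the invariant factors of ∂_1 are all 1, so H_0 = Z.
  H_1: rank ker ∂_1 − rank ∂_2 = (12 − 8) − 0 = 4, and there is no ∂_2, so H_1 = Z^4.

(K is a triangulation of a wedge of 4 circles.)

Hence the Betti numbers are b_0 = 1, b_1 = 4.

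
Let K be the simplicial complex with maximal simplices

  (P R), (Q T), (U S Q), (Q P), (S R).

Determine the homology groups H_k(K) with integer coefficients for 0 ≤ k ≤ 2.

We work with the vertex ordering P < Q < R < S < T < U. The simplices of K, each written with vertices in increasing order, are:

  0-simplices (6): P, Q, R, S, T, U
  1-simplices (7): PQ, PR, QS, QT, QU, RS, SU
  2-simplices (1): QSU

giving chain groups C_0 ≅ Z^6, C_1 ≅ Z^7, C_2 ≅ Z^1.

The boundary map ∂_1: C_1 → C_0 maps an edge to its endpoints' difference, ∂[p,q] = q − p. For instance
  ∂QU = U − Q.
The resulting 6×7 matrix has rank 5, and its Smith normal form has invariant factors (1,1,1,1,1).

The boundary map ∂_2: C_2 → C_1 maps a triangle to the signed sum of its edges. For instance
  ∂QSU = SU − QU + QS.
This gives a 7×1 integer matrix of rank 1; reducing to Smith normal form yields diagonal entries (1).

Now H_k = ker ∂_k / im ∂_{k+1}, so:

  H_0: rank C_0 − rank ∂_1 = 6 − 5 = 1, and the invariant factors of ∂_1 are all 1, so H_0 = Z.
  H_1: rank ker ∂_1 − rank ∂_2 = (7 − 5) − 1 = 1, and the invariant factors of ∂_2 are all 1, so H_1 = Z.
  H_2: rank ker ∂_2 − rank ∂_3 = (1 − 1) − 0 = 0, and there is no ∂_3, so H_2 = 0.

As a check, the Euler characteristic is 6 − 7 + 1 = 0, which agrees with 1 − 1 + 0 = 0.

H_0 = Z,  H_1 = Z,  H_2 = 0.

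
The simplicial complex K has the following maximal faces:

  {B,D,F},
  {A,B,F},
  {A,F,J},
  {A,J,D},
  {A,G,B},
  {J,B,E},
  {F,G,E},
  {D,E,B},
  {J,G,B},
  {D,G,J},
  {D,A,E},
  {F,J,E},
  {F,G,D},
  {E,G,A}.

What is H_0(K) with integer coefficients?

H_0 = Z.

Take the total order A < B < D < E < F < G < J on the vertex set. Then K (dimension 2) consists of the simplices:

  0-simplices (7): A, B, D, E, F, G, J
  1-simplices (21): AB, AD, AE, AF, AG, AJ, BD, BE, BF, BG, BJ, DE, DF, DG, DJ, EF, EG, EJ, FG, FJ, GJ
  2-simplices (14): ABF, ABG, ADE, ADJ, AEG, AFJ, BDE, BDF, BEJ, BGJ, DFG, DGJ, EFG, EFJ

giving chain groups C_0 ≅ Z^7, C_1 ≅ Z^21, C_2 ≅ Z^14.

∂_1: C_1 → C_0 sends each edge [p,q] (with p < q) to q − p. For instance
  ∂AD = D − A.
The 7×21 boundary matrix has rank 6 and Smith normal form diag(1,1,1,1,1,1).

The boundary map ∂_2: C_2 → C_1 maps a triangle to the signed sum of its edges. For instance
  ∂BEJ = EJ − BJ + BE,
  ∂BGJ = GJ − BJ + BG.
The resulting 21×14 matrix has rank 13, and its Smith normal form has invariant factors (1,1,1,1,1,1,1,1,1,1,1,1,1).

Now H_k = ker ∂_k / im ∂_{k+1}, so:

  H_0: rank C_0 − rank ∂_1 = 7 − 6 = 1, and the invariant factors of ∂_1 are all 1, so H_0 ≅ Z.

(K is a triangulation of the torus T^2.)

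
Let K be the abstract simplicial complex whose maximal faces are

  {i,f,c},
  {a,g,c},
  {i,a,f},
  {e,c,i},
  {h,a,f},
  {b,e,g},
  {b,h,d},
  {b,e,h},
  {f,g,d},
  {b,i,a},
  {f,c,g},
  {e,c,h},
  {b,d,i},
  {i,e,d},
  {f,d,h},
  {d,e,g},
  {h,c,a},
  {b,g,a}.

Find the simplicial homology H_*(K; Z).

Order the vertices as a < b < c < d < e < f < g < h < i. Listing each simplex with vertices in this order, K has dimension 2 with simplices:

  0-simplices (9): a, b, c, d, e, f, g, h, i
  1-simplices (27): ab, ac, af, ag, ah, ai, bd, be, bg, bh, bi, ce, cf, cg, ch, ci, de, df, dg, dh, di, eg, eh, ei, fg, fh, fi
  2-simplices (18): abg, abi, acg, ach, afh, afi, bdh, bdi, beg, beh, ceh, cei, cfg, cfi, deg, dei, dfg, dfh

so the chain groups are C_0 ≅ Z^9, C_1 ≅ Z^27, C_2 ≅ Z^18.

∂_1: C_1 → C_0 is given by ∂[p,q] = [q] − [p]. For instance
  ∂cf = f − c.
The resulting 9×27 matrix has rank 8, and its Smith normal form has invariant factors (1,1,1,1,1,1,1,1).

∂_2: C_2 → C_1 sends each 2-simplex [p,q,r] to [q,r] − [p,r] + [p,q]. For instance
  ∂cei = ei − ci + ce,
  ∂dfh = fh − dh + df.
As a 27×18 matrix over Z this has rank 18, with invariant factors (1,1,1,1,1,1,1,1,1,1,1,1,1,1,1,1,1,2).

From H_k ≅ ker(∂_k) / im(∂_{k+1}) we obtain:

  H_0: rank C_0 − rank ∂_1 = 9 − 8 = 1, and the invariant factors of ∂_1 are all 1, so H_0 ≅ Z.
  H_1: rank ker ∂_1 − rank ∂_2 = (27 − 8) − 18 = 1, and ∂_2 has invariant factor 2 > 1, so H_1 ≅ Z ⊕ Z/2.
  H_2: rank ker ∂_2 − rank ∂_3 = (18 − 18) − 0 = 0, and there is no ∂_3, so H_2 ≅ 0.

H_0 = Z,  H_1 = Z ⊕ Z/2,  H_2 = 0.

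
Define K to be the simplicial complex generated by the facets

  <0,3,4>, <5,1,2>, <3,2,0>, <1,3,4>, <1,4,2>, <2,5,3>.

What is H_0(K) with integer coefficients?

H_0 ≅ Z.

Take the total order 0 < 1 < 2 < 3 < 4 < 5 on the vertex set. Then K (dimension 2) consists of the simplices:

  0-simplices (6): [0], [1], [2], [3], [4], [5]
  1-simplices (12): [0,2], [0,3], [0,4], [1,2], [1,3], [1,4], [1,5], [2,3], [2,4], [2,5], [3,4], [3,5]
  2-simplices (6): [0,2,3], [0,3,4], [1,2,4], [1,2,5], [1,3,4], [2,3,5]

giving chain groups C_0 ≅ Z^6, C_1 ≅ Z^12, C_2 ≅ Z^6.

Boundary ∂_1: C_1 → C_0 is given by ∂[p,q] = [q] − [p]. For instance
  ∂[0,3] = [3] − [0].
As a 6×12 matrix over Z this has rank 5, with invariant factors (1,1,1,1,1).

The boundary map ∂_2: C_2 → C_1 acts by ∂[p,q,r] = [q,r] − [p,r] + [p,q]. For instance
  ∂[0,2,3] = [2,3] − [0,3] + [0,2],
  ∂[0,3,4] = [3,4] − [0,4] + [0,3].
The 12×6 boundary matrix has rank 6 and Smith normal form diag(1,1,1,1,1,1).

From H_k ≅ ker(∂_k) / im(∂_{k+1}) we obtain:

  H_0: rank C_0 − rank ∂_1 = 6 − 5 = 1, and the invariant factors of ∂_1 are all 1, so H_0 = Z.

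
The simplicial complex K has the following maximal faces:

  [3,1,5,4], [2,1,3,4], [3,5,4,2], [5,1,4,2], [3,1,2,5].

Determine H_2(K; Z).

We work with the vertex ordering 1 < 2 < 3 < 4 < 5. The simplices of K, each written with vertices in increasing order, are:

  0-simplices (5): [1], [2], [3], [4], [5]
  1-simplices (10): [1,2], [1,3], [1,4], [1,5], [2,3], [2,4], [2,5], [3,4], [3,5], [4,5]
  2-simplices (10): [1,2,3], [1,2,4], [1,2,5], [1,3,4], [1,3,5], [1,4,5], [2,3,4], [2,3,5], [2,4,5], [3,4,5]
  3-simplices (5): [1,2,3,4], [1,2,3,5], [1,2,4,5], [1,3,4,5], [2,3,4,5]

so the chain groups are C_0 ≅ Z^5, C_1 ≅ Z^10, C_2 ≅ Z^10, C_3 ≅ Z^5.

The boundary map ∂_1: C_1 → C_0 sends each edge [p,q] (with p < q) to q − p. For instance
  ∂[2,5] = [5] − [2].
The 5×10 boundary matrix has rank 4 and Smith normal form diag(1,1,1,1).

Boundary ∂_2: C_2 → C_1 acts by ∂[p,q,r] = [q,r] − [p,r] + [p,q]. For instance
  ∂[1,2,3] = [2,3] − [1,3] + [1,2],
  ∂[1,3,4] = [3,4] − [1,4] + [1,3].
This gives a 10×10 integer matrix of rank 6; reducing to Smith normal form yields diagonal entries (1,1,1,1,1,1).

∂_3: C_3 → C_2 sends each 3-simplex σ to the alternating sum Σ_i (−1)^i (σ with its i-th vertex removed). For instance
  ∂[1,3,4,5] = [3,4,5] − [1,4,5] + [1,3,5] − [1,3,4],
  ∂[1,2,3,4] = [2,3,4] − [1,3,4] + [1,2,4] − [1,2,3].
This gives a 10×5 integer matrix of rank 4; reducing to Smith normal form yields diagonal entries (1,1,1,1).

Computing H_k = (kernel of ∂_k) / (image of ∂_{k+1}):

  H_2: rank ker ∂_2 − rank ∂_3 = (10 − 6) − 4 = 0, and the invariant factors of ∂_3 are all 1, so H_2 ≅ 0.

H_2 ≅ 0.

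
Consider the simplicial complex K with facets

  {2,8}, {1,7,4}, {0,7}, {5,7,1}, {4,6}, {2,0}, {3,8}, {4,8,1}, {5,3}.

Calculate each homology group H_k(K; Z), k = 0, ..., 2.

H_0 = Z,  H_1 = Z^2,  H_2 = 0.

We work with the vertex ordering 0 < 1 < 2 < 3 < 4 < 5 < 6 < 7 < 8. The simplices of K, each written with vertices in increasing order, are:

  0-simplices (9): [0], [1], [2], [3], [4], [5], [6], [7], [8]
  1-simplices (13): [0,2], [0,7], [1,4], [1,5], [1,7], [1,8], [2,8], [3,5], [3,8], [4,6], [4,7], [4,8], [5,7]
  2-simplices (3): [1,4,7], [1,4,8], [1,5,7]

so the chain groups are C_0 ≅ Z^9, C_1 ≅ Z^13, C_2 ≅ Z^3.

Boundary ∂_1: C_1 → C_0 maps an edge to its endpoints' difference, ∂[p,q] = q − p.
The 9×13 boundary matrix has rank 8 and Smith normal form diag(1,1,1,1,1,1,1,1).

The boundary map ∂_2: C_2 → C_1 acts by ∂[p,q,r] = [q,r] − [p,r] + [p,q]. For instance
  ∂[1,5,7] = [5,7] − [1,7] + [1,5],
  ∂[1,4,8] = [4,8] − [1,8] + [1,4].
The 13×3 boundary matrix has rank 3 and Smith normal form diag(1,1,1).

Computing H_k = (kernel of ∂_k) / (image of ∂_{k+1}):

  H_0: rank C_0 − rank ∂_1 = 9 − 8 = 1, and the invariant factors of ∂_1 are all 1, so H_0 = Z.
  H_1: rank ker ∂_1 − rank ∂_2 = (13 − 8) − 3 = 2, and the invariant factors of ∂_2 are all 1, so H_1 = Z^2.
  H_2: rank ker ∂_2 − rank ∂_3 = (3 − 3) − 0 = 0, and there is no ∂_3, so H_2 = 0.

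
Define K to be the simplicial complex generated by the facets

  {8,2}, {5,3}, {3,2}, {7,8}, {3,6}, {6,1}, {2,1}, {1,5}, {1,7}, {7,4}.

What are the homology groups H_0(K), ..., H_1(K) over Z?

Fix the vertex order 1 < 2 < 3 < 4 < 5 < 6 < 7 < 8 and write every simplex with vertices in increasing order. Then dim K = 1 and the simplices of K are:

  0-simplices (8): [1], [2], [3], [4], [5], [6], [7], [8]
  1-simplices (10): [1,2], [1,5], [1,6], [1,7], [2,3], [2,8], [3,5], [3,6], [4,7], [7,8]

giving chain groups C_0 ≅ Z^8, C_1 ≅ Z^10.

The boundary map ∂_1: C_1 → C_0 maps an edge to its endpoints' difference, ∂[p,q] = q − p. For instance
  ∂[4,7] = [7] − [4].
The 8×10 boundary matrix has rank 7 and Smith normal form diag(1,1,1,1,1,1,1).

Computing H_k = (kernel of ∂_k) / (image of ∂_{k+1}):

  H_0: rank C_0 − rank ∂_1 = 8 − 7 = 1, and the invariant factors of ∂_1 are all 1, so H_0 = Z.
  H_1: rank ker ∂_1 − rank ∂_2 = (10 − 7) − 0 = 3, and there is no ∂_2, so H_1 = Z^3.

H_0 ≅ Z,  H_1 ≅ Z^3.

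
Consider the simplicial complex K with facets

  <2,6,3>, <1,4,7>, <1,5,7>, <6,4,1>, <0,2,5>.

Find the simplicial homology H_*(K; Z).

H_0 ≅ Z,  H_1 ≅ Z,  H_2 = 0.

Fix the vertex order 0 < 1 < 2 < 3 < 4 < 5 < 6 < 7 and write every simplex with vertices in increasing order. Then dim K = 2 and the simplices of K are:

  0-simplices (8): [0], [1], [2], [3], [4], [5], [6], [7]
  1-simplices (13): [0,2], [0,5], [1,4], [1,5], [1,6], [1,7], [2,3], [2,5], [2,6], [3,6], [4,6], [4,7], [5,7]
  2-simplices (5): [0,2,5], [1,4,6], [1,4,7], [1,5,7], [2,3,6]

so the chain groups are C_0 ≅ Z^8, C_1 ≅ Z^13, C_2 ≅ Z^5.

Boundary ∂_1: C_1 → C_0 maps an edge to its endpoints' difference, ∂[p,q] = q − p.
The resulting 8×13 matrix has rank 7, and its Smith normal form has invariant factors (1,1,1,1,1,1,1).

The boundary map ∂_2: C_2 → C_1 acts by ∂[p,q,r] = [q,r] − [p,r] + [p,q]. For instance
  ∂[2,3,6] = [3,6] − [2,6] + [2,3],
  ∂[1,4,6] = [4,6] − [1,6] + [1,4].
The resulting 13×5 matrix has rank 5, and its Smith normal form has invariant factors (1,1,1,1,1).

Computing H_k = (kernel of ∂_k) / (image of ∂_{k+1}):

  H_0: rank C_0 − rank ∂_1 = 8 − 7 = 1, and the invariant factors of ∂_1 are all 1, so H_0 ≅ Z.
  H_1: rank ker ∂_1 − rank ∂_2 = (13 − 7) − 5 = 1, and the invariant factors of ∂_2 are all 1, so H_1 ≅ Z.
  H_2: rank ker ∂_2 − rank ∂_3 = (5 − 5) − 0 = 0, and there is no ∂_3, so H_2 ≅ 0.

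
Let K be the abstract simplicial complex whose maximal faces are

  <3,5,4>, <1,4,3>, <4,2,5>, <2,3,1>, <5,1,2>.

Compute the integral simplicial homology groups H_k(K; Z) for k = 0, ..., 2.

H_0 = Z,  H_1 = Z,  H_2 = 0.

Order the vertices as 1 < 2 < 3 < 4 < 5. Listing each simplex with vertices in this order, K has dimension 2 with simplices:

  0-simplices (5): [1], [2], [3], [4], [5]
  1-simplices (10): [1,2], [1,3], [1,4], [1,5], [2,3], [2,4], [2,5], [3,4], [3,5], [4,5]
  2-simplices (5): [1,2,3], [1,2,5], [1,3,4], [2,4,5], [3,4,5]

so the chain groups are C_0 ≅ Z^5, C_1 ≅ Z^10, C_2 ≅ Z^5.

∂_1: C_1 → C_0 is given by ∂[p,q] = [q] − [p]. For instance
  ∂[1,2] = [2] − [1].
As a 5×10 matrix over Z this has rank 4, with invariant factors (1,1,1,1).

∂_2: C_2 → C_1 acts by ∂[p,q,r] = [q,r] − [p,r] + [p,q]. For instance
  ∂[1,2,5] = [2,5] − [1,5] + [1,2],
  ∂[3,4,5] = [4,5] − [3,5] + [3,4].
The resulting 10×5 matrix has rank 5, and its Smith normal form has invariant factors (1,1,1,1,1).

Reading off H_k = ker ∂_k / im ∂_{k+1}:

  H_0: rank C_0 − rank ∂_1 = 5 − 4 = 1, and the invariant factors of ∂_1 are all 1, so H_0 ≅ Z.
  H_1: rank ker ∂_1 − rank ∂_2 = (10 − 4) − 5 = 1, and the invariant factors of ∂_2 are all 1, so H_1 ≅ Z.
  H_2: rank ker ∂_2 − rank ∂_3 = (5 − 5) − 0 = 0, and there is no ∂_3, so H_2 ≅ 0.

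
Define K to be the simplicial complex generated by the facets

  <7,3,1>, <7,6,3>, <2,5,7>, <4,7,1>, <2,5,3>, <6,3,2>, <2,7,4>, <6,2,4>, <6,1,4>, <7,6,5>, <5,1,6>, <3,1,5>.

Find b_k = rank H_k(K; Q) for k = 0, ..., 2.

b_0 = 1, b_1 = 0, b_2 = 0.

We work with the vertex ordering 1 < 2 < 3 < 4 < 5 < 6 < 7. The simplices of K, each written with vertices in increasing order, are:

  0-simplices (7): [1], [2], [3], [4], [5], [6], [7]
  1-simplices (18): [1,3], [1,4], [1,5], [1,6], [1,7], [2,3], [2,4], [2,5], [2,6], [2,7], [3,5], [3,6], [3,7], [4,6], [4,7], [5,6], [5,7], [6,7]
  2-simplices (12): [1,3,5], [1,3,7], [1,4,6], [1,4,7], [1,5,6], [2,3,5], [2,3,6], [2,4,6], [2,4,7], [2,5,7], [3,6,7], [5,6,7]

so the chain groups are C_0 ≅ Z^7, C_1 ≅ Z^18, C_2 ≅ Z^12.

∂_1: C_1 → C_0 is given by ∂[p,q] = [q] − [p]. For instance
  ∂[2,5] = [5] − [2].
The 7×18 boundary matrix has rank 6 and Smith normal form diag(1,1,1,1,1,1).

Boundary ∂_2: C_2 → C_1 maps a triangle to the signed sum of its edges. For instance
  ∂[3,6,7] = [6,7] − [3,7] + [3,6],
  ∂[1,3,7] = [3,7] − [1,7] + [1,3].
The 18×12 boundary matrix has rank 12 and Smith normal form diag(1,1,1,1,1,1,1,1,1,1,1,2).

Computing H_k = (kernel of ∂_k) / (image of ∂_{k+1}):

  H_0: rank C_0 − rank ∂_1 = 7 − 6 = 1, and the invariant factors of ∂_1 are all 1, so H_0 ≅ Z.
  H_1: rank ker ∂_1 − rank ∂_2 = (18 − 6) − 12 = 0, and ∂_2 has invariant factor 2 > 1, so H_1 ≅ Z/2Z.
  H_2: rank ker ∂_2 − rank ∂_3 = (12 − 12) − 0 = 0, and there is no ∂_3, so H_2 ≅ 0.

(K is a triangulation of the real projective plane RP^2.)

Hence the Betti numbers are b_0 = 1, b_1 = 0, b_2 = 0.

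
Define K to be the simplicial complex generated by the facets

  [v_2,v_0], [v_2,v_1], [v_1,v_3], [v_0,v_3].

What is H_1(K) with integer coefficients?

K has 4 vertices, 4 edges.
rank ∂_1 = 3, rank ∂_2 = 0 ⇒ b_1 = 4 − 3 − 0 = 1. So H_1 ≅ Z.

H_1 = Z.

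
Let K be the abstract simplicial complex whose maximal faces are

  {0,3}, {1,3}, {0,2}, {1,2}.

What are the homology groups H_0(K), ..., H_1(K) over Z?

K has 4 vertices, 4 edges.
rank ∂_0 = 0, rank ∂_1 = 3 ⇒ b_0 = 4 − 0 − 3 = 1; all invariant factors of ∂_1 are 1 so no torsion. So H_0 = Z.
rank ∂_1 = 3, rank ∂_2 = 0 ⇒ b_1 = 4 − 3 − 0 = 1. So H_1 = Z.

H_0 = Z,  H_1 = Z.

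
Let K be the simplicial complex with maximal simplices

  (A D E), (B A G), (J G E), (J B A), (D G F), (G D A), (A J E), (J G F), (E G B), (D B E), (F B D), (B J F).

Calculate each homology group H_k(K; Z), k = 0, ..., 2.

Take the total order A < B < D < E < F < G < J on the vertex set. Then K (dimension 2) consists of the simplices:

  0-simplices (7): A, B, D, E, F, G, J
  1-simplices (18): AB, AD, AE, AG, AJ, BD, BE, BF, BG, BJ, DE, DF, DG, EG, EJ, FG, FJ, GJ
  2-simplices (12): ABG, ABJ, ADE, ADG, AEJ, BDE, BDF, BEG, BFJ, DFG, EGJ, FGJ

Hence C_0 ≅ Z^7, C_1 ≅ Z^18, C_2 ≅ Z^12.

Boundary ∂_1: C_1 → C_0 sends each edge [p,q] (with p < q) to q − p.
The resulting 7×18 matrix has rank 6, and its Smith normal form has invariant factors (1,1,1,1,1,1).

∂_2: C_2 → C_1 sends each 2-simplex [p,q,r] to [q,r] − [p,r] + [p,q]. For instance
  ∂BDE = DE − BE + BD,
  ∂ABG = BG − AG + AB.
The resulting 18×12 matrix has rank 12, and its Smith normal form has invariant factors (1,1,1,1,1,1,1,1,1,1,1,2).

Now H_k = ker ∂_k / im ∂_{k+1}, so:

  H_0: rank C_0 − rank ∂_1 = 7 − 6 = 1, and the invariant factors of ∂_1 are all 1, so H_0 ≅ Z.
  H_1: rank ker ∂_1 − rank ∂_2 = (18 − 6) − 12 = 0, and ∂_2 has invariant factor 2 > 1, so H_1 ≅ Z_2.
  H_2: rank ker ∂_2 − rank ∂_3 = (12 − 12) − 0 = 0, and there is no ∂_3, so H_2 ≅ 0.

H_0 = Z,  H_1 = Z_2,  H_2 = 0.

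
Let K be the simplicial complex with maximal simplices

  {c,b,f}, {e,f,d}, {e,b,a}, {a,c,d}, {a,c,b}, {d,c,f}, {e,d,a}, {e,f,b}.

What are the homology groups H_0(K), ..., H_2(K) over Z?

Order the vertices as a < b < c < d < e < f. Listing each simplex with vertices in this order, K has dimension 2 with simplices:

  0-simplices (6): a, b, c, d, e, f
  1-simplices (12): ab, ac, ad, ae, bc, be, bf, cd, cf, de, df, ef
  2-simplices (8): abc, abe, acd, ade, bcf, bef, cdf, def

so the chain groups are C_0 ≅ Z^6, C_1 ≅ Z^12, C_2 ≅ Z^8.

The boundary map ∂_1: C_1 → C_0 is given by ∂[p,q] = [q] − [p].
The 6×12 boundary matrix has rank 5 and Smith normal form diag(1,1,1,1,1).

Boundary ∂_2: C_2 → C_1 sends each 2-simplex [p,q,r] to [q,r] − [p,r] + [p,q]. For instance
  ∂bcf = cf − bf + bc,
  ∂abe = be − ae + ab.
This gives a 12×8 integer matrix of rank 7; reducing to Smith normal form yields diagonal entries (1,1,1,1,1,1,1).

Reading off H_k = ker ∂_k / im ∂_{k+1}:

  H_0: rank C_0 − rank ∂_1 = 6 − 5 = 1, and the invariant factors of ∂_1 are all 1, so H_0 = Z.
  H_1: rank ker ∂_1 − rank ∂_2 = (12 − 5) − 7 = 0, and the invariant factors of ∂_2 are all 1, so H_1 = 0.
  H_2: rank ker ∂_2 − rank ∂_3 = (8 − 7) − 0 = 1, and there is no ∂_3, so H_2 = Z.

As a check, the Euler characteristic is 6 − 12 + 8 = 2, which agrees with 1 − 0 + 1 = 2.

H_0 = Z,  H_1 = 0,  H_2 = Z.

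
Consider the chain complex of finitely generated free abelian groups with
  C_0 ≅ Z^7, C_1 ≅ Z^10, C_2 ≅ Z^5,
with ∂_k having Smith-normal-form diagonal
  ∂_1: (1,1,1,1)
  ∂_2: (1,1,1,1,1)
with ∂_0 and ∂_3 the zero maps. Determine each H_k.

H_0: b_0 = 7 − 0 − 4 = 3; torsion from ∂_1 factors > 1: none. So H_0 = Z^3.
H_1: b_1 = 10 − 4 − 5 = 1; torsion from ∂_2 factors > 1: none. So H_1 = Z.
H_2: b_2 = 5 − 5 − 0 = 0; torsion from ∂_3 factors > 1: none. So H_2 = 0.

H_0 = Z^3,  H_1 = Z,  H_2 = 0.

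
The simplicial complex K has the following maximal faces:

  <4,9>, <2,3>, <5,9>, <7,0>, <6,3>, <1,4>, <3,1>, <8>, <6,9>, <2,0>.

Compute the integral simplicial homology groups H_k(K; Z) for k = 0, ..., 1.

H_0 = Z^2,  H_1 = Z.

Order the vertices as 0 < 1 < 2 < 3 < 4 < 5 < 6 < 7 < 8 < 9. Listing each simplex with vertices in this order, K has dimension 1 with simplices:

  0-simplices (10): [0], [1], [2], [3], [4], [5], [6], [7], [8], [9]
  1-simplices (9): [0,2], [0,7], [1,3], [1,4], [2,3], [3,6], [4,9], [5,9], [6,9]

so the chain groups are C_0 ≅ Z^10, C_1 ≅ Z^9.

∂_1: C_1 → C_0 maps an edge to its endpoints' difference, ∂[p,q] = q − p.
This gives a 10×9 integer matrix of rank 8; reducing to Smith normal form yields diagonal entries (1,1,1,1,1,1,1,1).

Now H_k = ker ∂_k / im ∂_{k+1}, so:

  H_0: rank C_0 − rank ∂_1 = 10 − 8 = 2, and the invariant factors of ∂_1 are all 1, so H_0 ≅ Z^2.
  H_1: rank ker ∂_1 − rank ∂_2 = (9 − 8) − 0 = 1, and there is no ∂_2, so H_1 ≅ Z.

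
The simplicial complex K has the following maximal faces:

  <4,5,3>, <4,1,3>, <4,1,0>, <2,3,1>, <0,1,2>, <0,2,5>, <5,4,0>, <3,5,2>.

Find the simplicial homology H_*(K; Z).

K has 6 vertices, 12 edges, 8 triangles.
rank ∂_0 = 0, rank ∂_1 = 5 ⇒ b_0 = 6 − 0 − 5 = 1; all invariant factors of ∂_1 are 1 so no torsion. So H_0 ≅ Z.
rank ∂_1 = 5, rank ∂_2 = 7 ⇒ b_1 = 12 − 5 − 7 = 0; all invariant factors of ∂_2 are 1 so no torsion. So H_1 ≅ 0.
rank ∂_2 = 7, rank ∂_3 = 0 ⇒ b_2 = 8 − 7 − 0 = 1. So H_2 ≅ Z.

H_0 = Z,  H_1 = 0,  H_2 = Z.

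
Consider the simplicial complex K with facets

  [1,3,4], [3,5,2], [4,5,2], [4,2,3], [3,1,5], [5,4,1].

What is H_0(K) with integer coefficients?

Take the total order 1 < 2 < 3 < 4 < 5 on the vertex set. Then K (dimension 2) consists of the simplices:

  0-simplices (5): [1], [2], [3], [4], [5]
  1-simplices (9): [1,3], [1,4], [1,5], [2,3], [2,4], [2,5], [3,4], [3,5], [4,5]
  2-simplices (6): [1,3,4], [1,3,5], [1,4,5], [2,3,4], [2,3,5], [2,4,5]

so the chain groups are C_0 ≅ Z^5, C_1 ≅ Z^9, C_2 ≅ Z^6.

∂_1: C_1 → C_0 is given by ∂[p,q] = [q] − [p]. For instance
  ∂[1,3] = [3] − [1].
The 5×9 boundary matrix has rank 4 and Smith normal form diag(1,1,1,1).

The boundary map ∂_2: C_2 → C_1 sends each 2-simplex [p,q,r] to [q,r] − [p,r] + [p,q]. For instance
  ∂[1,3,4] = [3,4] − [1,4] + [1,3],
  ∂[2,4,5] = [4,5] − [2,5] + [2,4].
As a 9×6 matrix over Z this has rank 5, with invariant factors (1,1,1,1,1).

Now H_k = ker ∂_k / im ∂_{k+1}, so:

  H_0: rank C_0 − rank ∂_1 = 5 − 4 = 1, and the invariant factors of ∂_1 are all 1, so H_0 ≅ Z.

H_0 ≅ Z.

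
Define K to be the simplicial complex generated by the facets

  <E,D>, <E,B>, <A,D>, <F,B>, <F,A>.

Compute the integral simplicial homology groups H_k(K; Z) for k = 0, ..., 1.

Fix the vertex order A < B < D < E < F and write every simplex with vertices in increasing order. Then dim K = 1 and the simplices of K are:

  0-simplices (5): A, B, D, E, F
  1-simplices (5): AD, AF, BE, BF, DE

giving chain groups C_0 ≅ Z^5, C_1 ≅ Z^5.

The boundary map ∂_1: C_1 → C_0 is given by ∂[p,q] = [q] − [p]. For instance
  ∂AF = F − A.
The 5×5 boundary matrix has rank 4 and Smith normal form diag(1,1,1,1).

From H_k ≅ ker(∂_k) / im(∂_{k+1}) we obtain:

  H_0: rank C_0 − rank ∂_1 = 5 − 4 = 1, and the invariant factors of ∂_1 are all 1, so H_0 = Z.
  H_1: rank ker ∂_1 − rank ∂_2 = (5 − 4) − 0 = 1, and there is no ∂_2, so H_1 = Z.

H_0 = Z,  H_1 = Z.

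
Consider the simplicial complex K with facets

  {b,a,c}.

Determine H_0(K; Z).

Fix the vertex order a < b < c and write every simplex with vertices in increasing order. Then dim K = 2 and the simplices of K are:

  0-simplices (3): a, b, c
  1-simplices (3): ab, ac, bc
  2-simplices (1): abc

Hence C_0 ≅ Z^3, C_1 ≅ Z^3, C_2 ≅ Z^1.

∂_1: C_1 → C_0 maps an edge to its endpoints' difference, ∂[p,q] = q − p.
This gives a 3×3 integer matrix of rank 2; reducing to Smith normal form yields diagonal entries (1,1).

Boundary ∂_2: C_2 → C_1 sends each 2-simplex [p,q,r] to [q,r] − [p,r] + [p,q]. For instance
  ∂abc = bc − ac + ab.
This gives a 3×1 integer matrix of rank 1; reducing to Smith normal form yields diagonal entries (1).

Now H_k = ker ∂_k / im ∂_{k+1}, so:

  H_0: rank C_0 − rank ∂_1 = 3 − 2 = 1, and the invariant factors of ∂_1 are all 1, so H_0 ≅ Z.

H_0 ≅ Z.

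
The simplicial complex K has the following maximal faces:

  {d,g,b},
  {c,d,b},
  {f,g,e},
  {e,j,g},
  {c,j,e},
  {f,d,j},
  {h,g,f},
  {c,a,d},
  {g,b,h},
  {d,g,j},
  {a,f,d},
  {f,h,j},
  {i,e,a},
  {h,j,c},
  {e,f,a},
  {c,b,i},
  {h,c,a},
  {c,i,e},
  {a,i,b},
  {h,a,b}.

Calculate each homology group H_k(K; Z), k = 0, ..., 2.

Order the vertices as a < b < c < d < e < f < g < h < i < j. Listing each simplex with vertices in this order, K has dimension 2 with simplices:

  0-simplices (10): a, b, c, d, e, f, g, h, i, j
  1-simplices (30): ab, ac, ad, ae, af, ah, ai, bc, bd, bg, bh, bi, cd, ce, ch, ci, cj, df, dg, dj, ef, eg, ei, ej, fg, fh, fj, gh, gj, hj
  2-simplices (20): abh, abi, acd, ach, adf, aef, aei, bcd, bci, bdg, bgh, cei, cej, chj, dfj, dgj, efg, egj, fgh, fhj

Hence C_0 ≅ Z^10, C_1 ≅ Z^30, C_2 ≅ Z^20.

∂_1: C_1 → C_0 maps an edge to its endpoints' difference, ∂[p,q] = q − p.
The 10×30 boundary matrix has rank 9 and Smith normal form diag(1,1,1,1,1,1,1,1,1).

The boundary map ∂_2: C_2 → C_1 acts by ∂[p,q,r] = [q,r] − [p,r] + [p,q]. For instance
  ∂aei = ei − ai + ae,
  ∂ach = ch − ah + ac.
The 30×20 boundary matrix has rank 20 and Smith normal form diag(1,1,1,1,1,1,1,1,1,1,1,1,1,1,1,1,1,1,1,2).

From H_k ≅ ker(∂_k) / im(∂_{k+1}) we obtain:

  H_0: rank C_0 − rank ∂_1 = 10 − 9 = 1, and the invariant factors of ∂_1 are all 1, so H_0 ≅ Z.
  H_1: rank ker ∂_1 − rank ∂_2 = (30 − 9) − 20 = 1, and ∂_2 has invariant factor 2 > 1, so H_1 ≅ Z ⊕ Z_2.
  H_2: rank ker ∂_2 − rank ∂_3 = (20 − 20) − 0 = 0, and there is no ∂_3, so H_2 ≅ 0.

As a check, the Euler characteristic is 10 − 30 + 20 = 0, which agrees with 1 − 1 + 0 = 0.

H_0 ≅ Z,  H_1 ≅ Z ⊕ Z_2,  H_2 = 0.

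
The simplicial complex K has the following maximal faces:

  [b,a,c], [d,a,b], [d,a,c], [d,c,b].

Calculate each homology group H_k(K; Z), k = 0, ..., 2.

H_0 ≅ Z,  H_1 = 0,  H_2 ≅ Z.

Take the total order a < b < c < d on the vertex set. Then K (dimension 2) consists of the simplices:

  0-simplices (4): a, b, c, d
  1-simplices (6): ab, ac, ad, bc, bd, cd
  2-simplices (4): abc, abd, acd, bcd

giving chain groups C_0 ≅ Z^4, C_1 ≅ Z^6, C_2 ≅ Z^4.

The boundary map ∂_1: C_1 → C_0 is given by ∂[p,q] = [q] − [p].
The resulting 4×6 matrix has rank 3, and its Smith normal form has invariant factors (1,1,1).

Boundary ∂_2: C_2 → C_1 maps a triangle to the signed sum of its edges. For instance
  ∂bcd = cd − bd + bc,
  ∂abc = bc − ac + ab.
The resulting 6×4 matrix has rank 3, and its Smith normal form has invariant factors (1,1,1).

Reading off H_k = ker ∂_k / im ∂_{k+1}:

  H_0: rank C_0 − rank ∂_1 = 4 − 3 = 1, and the invariant factors of ∂_1 are all 1, so H_0 ≅ Z.
  H_1: rank ker ∂_1 − rank ∂_2 = (6 − 3) − 3 = 0, and the invariant factors of ∂_2 are all 1, so H_1 ≅ 0.
  H_2: rank ker ∂_2 − rank ∂_3 = (4 − 3) − 0 = 1, and there is no ∂_3, so H_2 ≅ Z.

(K is a triangulation of the 2-sphere S^2.)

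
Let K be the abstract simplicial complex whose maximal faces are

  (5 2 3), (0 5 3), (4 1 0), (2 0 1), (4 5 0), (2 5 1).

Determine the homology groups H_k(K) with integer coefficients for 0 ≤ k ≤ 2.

Take the total order 0 < 1 < 2 < 3 < 4 < 5 on the vertex set. Then K (dimension 2) consists of the simplices:

  0-simplices (6): [0], [1], [2], [3], [4], [5]
  1-simplices (12): [0,1], [0,2], [0,3], [0,4], [0,5], [1,2], [1,4], [1,5], [2,3], [2,5], [3,5], [4,5]
  2-simplices (6): [0,1,2], [0,1,4], [0,3,5], [0,4,5], [1,2,5], [2,3,5]

Hence C_0 ≅ Z^6, C_1 ≅ Z^12, C_2 ≅ Z^6.

Boundary ∂_1: C_1 → C_0 maps an edge to its endpoints' difference, ∂[p,q] = q − p. For instance
  ∂[0,2] = [2] − [0].
As a 6×12 matrix over Z this has rank 5, with invariant factors (1,1,1,1,1).

The boundary map ∂_2: C_2 → C_1 sends each 2-simplex [p,q,r] to [q,r] − [p,r] + [p,q]. For instance
  ∂[2,3,5] = [3,5] − [2,5] + [2,3],
  ∂[0,1,4] = [1,4] − [0,4] + [0,1].
The resulting 12×6 matrix has rank 6, and its Smith normal form has invariant factors (1,1,1,1,1,1).

From H_k ≅ ker(∂_k) / im(∂_{k+1}) we obtain:

  H_0: rank C_0 − rank ∂_1 = 6 − 5 = 1, and the invariant factors of ∂_1 are all 1, so H_0 = Z.
  H_1: rank ker ∂_1 − rank ∂_2 = (12 − 5) − 6 = 1, and the invariant factors of ∂_2 are all 1, so H_1 = Z.
  H_2: rank ker ∂_2 − rank ∂_3 = (6 − 6) − 0 = 0, and there is no ∂_3, so H_2 = 0.

(K is a triangulation of the cylinder S^1 x I.)

H_0 = Z,  H_1 = Z,  H_2 = 0.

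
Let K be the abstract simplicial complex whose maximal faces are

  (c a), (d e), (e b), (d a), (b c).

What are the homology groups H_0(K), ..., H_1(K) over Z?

Take the total order a < b < c < d < e on the vertex set. Then K (dimension 1) consists of the simplices:

  0-simplices (5): a, b, c, d, e
  1-simplices (5): ac, ad, bc, be, de

Hence C_0 ≅ Z^5, C_1 ≅ Z^5.

The boundary map ∂_1: C_1 → C_0 is given by ∂[p,q] = [q] − [p].
This gives a 5×5 integer matrix of rank 4; reducing to Smith normal form yields diagonal entries (1,1,1,1).

Computing H_k = (kernel of ∂_k) / (image of ∂_{k+1}):

  H_0: rank C_0 − rank ∂_1 = 5 − 4 = 1, and the invariant factors of ∂_1 are all 1, so H_0 ≅ Z.
  H_1: rank ker ∂_1 − rank ∂_2 = (5 − 4) − 0 = 1, and there is no ∂_2, so H_1 ≅ Z.

H_0 = Z,  H_1 = Z.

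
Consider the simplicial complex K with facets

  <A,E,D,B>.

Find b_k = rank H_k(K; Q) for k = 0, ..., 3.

b_0 = 1, b_1 = 0, b_2 = 0, b_3 = 0.

We work with the vertex ordering A < B < D < E. The simplices of K, each written with vertices in increasing order, are:

  0-simplices (4): A, B, D, E
  1-simplices (6): AB, AD, AE, BD, BE, DE
  2-simplices (4): ABD, ABE, ADE, BDE
  3-simplices (1): ABDE

so the chain groups are C_0 ≅ Z^4, C_1 ≅ Z^6, C_2 ≅ Z^4, C_3 ≅ Z^1.

The boundary map ∂_1: C_1 → C_0 sends each edge [p,q] (with p < q) to q − p. For instance
  ∂AD = D − A.
The resulting 4×6 matrix has rank 3, and its Smith normal form has invariant factors (1,1,1).

The boundary map ∂_2: C_2 → C_1 sends each 2-simplex [p,q,r] to [q,r] − [p,r] + [p,q]. For instance
  ∂ABE = BE − AE + AB,
  ∂ADE = DE − AE + AD.
As a 6×4 matrix over Z this has rank 3, with invariant factors (1,1,1).

∂_3: C_3 → C_2 sends each 3-simplex σ to the alternating sum Σ_i (−1)^i (σ with its i-th vertex removed). For instance
  ∂ABDE = BDE − ADE + ABE − ABD.
This gives a 4×1 integer matrix of rank 1; reducing to Smith normal form yields diagonal entries (1).

Computing H_k = (kernel of ∂_k) / (image of ∂_{k+1}):

  H_0: rank C_0 − rank ∂_1 = 4 − 3 = 1, and the invariant factors of ∂_1 are all 1, so H_0 ≅ Z.
  H_1: rank ker ∂_1 − rank ∂_2 = (6 − 3) − 3 = 0, and the invariant factors of ∂_2 are all 1, so H_1 ≅ 0.
  H_2: rank ker ∂_2 − rank ∂_3 = (4 − 3) − 1 = 0, and the invariant factors of ∂_3 are all 1, so H_2 ≅ 0.
  H_3: rank ker ∂_3 − rank ∂_4 = (1 − 1) − 0 = 0, and there is no ∂_4, so H_3 ≅ 0.

As a check, the Euler characteristic is 4 − 6 + 4 − 1 = 1, which agrees with 1 − 0 + 0 − 0 = 1.

Hence the Betti numbers are b_0 = 1, b_1 = 0, b_2 = 0, b_3 = 0.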